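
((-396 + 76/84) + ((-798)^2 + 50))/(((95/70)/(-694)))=-18551504156/57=-325464985.19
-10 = -10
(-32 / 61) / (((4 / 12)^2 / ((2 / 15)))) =-192 / 305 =-0.63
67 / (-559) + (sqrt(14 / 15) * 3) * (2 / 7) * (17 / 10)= -67 / 559 + 17 * sqrt(210) / 175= 1.29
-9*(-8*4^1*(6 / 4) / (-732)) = -36 / 61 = -0.59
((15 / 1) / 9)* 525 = 875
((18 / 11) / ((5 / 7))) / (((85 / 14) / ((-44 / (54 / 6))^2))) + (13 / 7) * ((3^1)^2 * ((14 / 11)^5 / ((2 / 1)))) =22747735696 / 616020075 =36.93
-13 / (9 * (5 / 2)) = -26 / 45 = -0.58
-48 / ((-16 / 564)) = 1692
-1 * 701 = -701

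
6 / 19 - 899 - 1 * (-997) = 1868 / 19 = 98.32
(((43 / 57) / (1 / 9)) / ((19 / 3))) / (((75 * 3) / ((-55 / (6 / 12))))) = -946 / 1805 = -0.52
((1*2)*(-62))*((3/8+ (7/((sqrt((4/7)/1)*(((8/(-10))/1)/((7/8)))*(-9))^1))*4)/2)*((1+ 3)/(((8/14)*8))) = -53165*sqrt(7)/576 - 651/32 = -264.55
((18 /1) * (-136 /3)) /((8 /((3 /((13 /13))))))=-306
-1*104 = -104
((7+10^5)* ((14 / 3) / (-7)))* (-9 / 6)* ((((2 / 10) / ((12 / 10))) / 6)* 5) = 500035 / 36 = 13889.86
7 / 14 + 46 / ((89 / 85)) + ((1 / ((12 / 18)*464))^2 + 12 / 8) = 3520520993 / 76645376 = 45.93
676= 676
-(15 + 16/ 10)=-83/ 5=-16.60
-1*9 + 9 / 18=-17 / 2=-8.50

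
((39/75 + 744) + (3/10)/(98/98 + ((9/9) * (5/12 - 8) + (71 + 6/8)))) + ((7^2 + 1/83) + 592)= 1385.54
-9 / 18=-1 / 2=-0.50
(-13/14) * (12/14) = -39/49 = -0.80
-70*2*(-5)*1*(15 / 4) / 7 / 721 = 375 / 721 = 0.52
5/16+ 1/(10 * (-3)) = 67/240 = 0.28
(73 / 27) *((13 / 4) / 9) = 949 / 972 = 0.98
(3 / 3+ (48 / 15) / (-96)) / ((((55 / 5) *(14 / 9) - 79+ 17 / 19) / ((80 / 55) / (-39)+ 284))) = -3356141 / 745745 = -4.50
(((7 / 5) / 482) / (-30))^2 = 0.00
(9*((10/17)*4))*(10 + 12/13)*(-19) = -971280/221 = -4394.93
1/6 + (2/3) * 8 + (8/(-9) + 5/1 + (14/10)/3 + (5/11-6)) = 4487/990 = 4.53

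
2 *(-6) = -12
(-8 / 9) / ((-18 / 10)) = 40 / 81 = 0.49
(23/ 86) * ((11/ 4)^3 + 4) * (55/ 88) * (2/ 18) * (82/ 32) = 2494235/ 2113536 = 1.18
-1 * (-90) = 90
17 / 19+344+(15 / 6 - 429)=-81.61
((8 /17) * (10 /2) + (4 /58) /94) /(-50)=-54537 /1158550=-0.05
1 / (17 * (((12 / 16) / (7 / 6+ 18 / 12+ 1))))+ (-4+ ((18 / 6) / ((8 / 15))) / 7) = -24923 / 8568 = -2.91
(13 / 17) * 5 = 65 / 17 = 3.82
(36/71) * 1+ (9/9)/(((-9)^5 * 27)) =57395557/113196933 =0.51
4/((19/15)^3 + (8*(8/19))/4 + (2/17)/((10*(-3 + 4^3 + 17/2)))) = 606109500/435576173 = 1.39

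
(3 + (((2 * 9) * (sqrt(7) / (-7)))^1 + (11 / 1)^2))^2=107956 / 7 - 4464 * sqrt(7) / 7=13735.05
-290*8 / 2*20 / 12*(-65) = 377000 / 3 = 125666.67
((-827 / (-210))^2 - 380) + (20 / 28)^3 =-112405997 / 308700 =-364.13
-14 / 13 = -1.08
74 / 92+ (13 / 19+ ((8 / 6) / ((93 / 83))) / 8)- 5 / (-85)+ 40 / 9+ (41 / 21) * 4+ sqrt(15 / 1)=sqrt(15)+ 202399664 / 14508837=17.82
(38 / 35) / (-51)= -0.02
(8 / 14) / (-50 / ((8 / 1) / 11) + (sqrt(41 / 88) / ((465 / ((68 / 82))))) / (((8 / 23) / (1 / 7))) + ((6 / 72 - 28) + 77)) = -6873551731200 / 236564738595919 - 5818080 * sqrt(902) / 236564738595919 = -0.03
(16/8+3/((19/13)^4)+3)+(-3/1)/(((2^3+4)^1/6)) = 1083613/260642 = 4.16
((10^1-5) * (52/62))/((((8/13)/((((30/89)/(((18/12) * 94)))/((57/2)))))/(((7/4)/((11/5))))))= 147875/325219884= 0.00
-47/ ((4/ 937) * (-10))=1100.98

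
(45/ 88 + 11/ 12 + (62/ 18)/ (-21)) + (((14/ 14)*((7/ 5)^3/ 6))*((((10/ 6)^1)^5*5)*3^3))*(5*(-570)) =-37635653977/ 16632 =-2262845.96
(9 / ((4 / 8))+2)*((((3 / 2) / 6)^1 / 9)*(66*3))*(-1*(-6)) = 660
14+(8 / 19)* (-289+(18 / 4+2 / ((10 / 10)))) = -1994 / 19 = -104.95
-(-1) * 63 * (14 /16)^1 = 441 /8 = 55.12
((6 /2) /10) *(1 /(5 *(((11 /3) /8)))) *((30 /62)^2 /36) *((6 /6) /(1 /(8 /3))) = 24 /10571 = 0.00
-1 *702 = -702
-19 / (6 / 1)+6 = 17 / 6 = 2.83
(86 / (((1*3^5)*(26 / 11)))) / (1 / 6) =946 / 1053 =0.90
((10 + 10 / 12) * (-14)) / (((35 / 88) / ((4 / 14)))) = -2288 / 21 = -108.95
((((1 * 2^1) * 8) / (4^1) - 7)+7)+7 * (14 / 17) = 166 / 17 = 9.76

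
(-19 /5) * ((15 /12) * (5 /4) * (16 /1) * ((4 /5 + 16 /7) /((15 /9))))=-6156 /35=-175.89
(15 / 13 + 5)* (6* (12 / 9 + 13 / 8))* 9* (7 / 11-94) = -1009620 / 11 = -91783.64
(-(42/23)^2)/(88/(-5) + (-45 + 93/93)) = 315/5819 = 0.05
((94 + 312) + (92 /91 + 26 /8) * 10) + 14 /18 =736097 /1638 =449.39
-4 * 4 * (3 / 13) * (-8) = 384 / 13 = 29.54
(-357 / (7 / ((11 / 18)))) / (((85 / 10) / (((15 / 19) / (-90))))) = 11 / 342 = 0.03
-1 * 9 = -9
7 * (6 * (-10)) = -420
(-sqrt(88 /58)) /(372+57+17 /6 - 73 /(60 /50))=-0.00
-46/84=-23/42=-0.55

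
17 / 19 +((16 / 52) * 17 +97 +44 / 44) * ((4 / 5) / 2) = 52101 / 1235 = 42.19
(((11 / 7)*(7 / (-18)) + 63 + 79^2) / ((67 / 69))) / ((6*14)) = 2609603 / 33768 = 77.28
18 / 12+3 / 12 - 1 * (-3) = 19 / 4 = 4.75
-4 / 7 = -0.57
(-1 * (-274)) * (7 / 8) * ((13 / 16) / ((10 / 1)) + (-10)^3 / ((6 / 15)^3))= -2397487533 / 640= -3746074.27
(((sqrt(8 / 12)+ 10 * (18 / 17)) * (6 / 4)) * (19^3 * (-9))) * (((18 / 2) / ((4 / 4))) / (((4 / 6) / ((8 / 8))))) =-225009495 / 17-1666737 * sqrt(6) / 4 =-14256516.44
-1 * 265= -265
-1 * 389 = -389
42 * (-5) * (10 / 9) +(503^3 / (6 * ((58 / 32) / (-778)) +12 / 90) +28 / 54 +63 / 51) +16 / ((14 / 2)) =38174682206471257 / 35802459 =1066258666.94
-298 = -298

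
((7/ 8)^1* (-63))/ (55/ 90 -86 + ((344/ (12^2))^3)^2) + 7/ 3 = 2613558241/ 1464470157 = 1.78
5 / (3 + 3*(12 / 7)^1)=35 / 57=0.61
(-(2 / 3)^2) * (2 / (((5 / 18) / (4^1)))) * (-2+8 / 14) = 128 / 7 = 18.29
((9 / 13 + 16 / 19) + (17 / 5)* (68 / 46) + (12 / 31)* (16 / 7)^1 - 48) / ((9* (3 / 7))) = -83324851 / 7924995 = -10.51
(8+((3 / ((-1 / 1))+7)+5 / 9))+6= 167 / 9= 18.56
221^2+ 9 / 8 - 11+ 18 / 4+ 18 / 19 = 7423159 / 152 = 48836.57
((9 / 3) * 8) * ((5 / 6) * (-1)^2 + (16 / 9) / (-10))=236 / 15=15.73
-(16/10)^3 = -512/125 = -4.10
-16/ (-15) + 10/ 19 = 1.59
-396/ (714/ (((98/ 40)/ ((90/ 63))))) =-1617/ 1700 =-0.95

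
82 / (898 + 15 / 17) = 1394 / 15281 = 0.09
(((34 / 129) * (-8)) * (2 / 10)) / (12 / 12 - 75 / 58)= 928 / 645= 1.44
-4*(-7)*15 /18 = 70 /3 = 23.33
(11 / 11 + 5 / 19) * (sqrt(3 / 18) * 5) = 20 * sqrt(6) / 19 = 2.58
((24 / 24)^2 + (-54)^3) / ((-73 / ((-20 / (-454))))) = 1574630 / 16571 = 95.02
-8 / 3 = -2.67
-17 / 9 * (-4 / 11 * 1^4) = 68 / 99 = 0.69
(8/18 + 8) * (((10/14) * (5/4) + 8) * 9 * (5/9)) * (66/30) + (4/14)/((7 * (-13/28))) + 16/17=826.90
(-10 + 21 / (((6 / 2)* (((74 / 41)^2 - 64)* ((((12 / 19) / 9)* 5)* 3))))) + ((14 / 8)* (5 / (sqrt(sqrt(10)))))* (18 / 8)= -20645173 / 2042160 + 63* 10^(3 / 4) / 32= 0.96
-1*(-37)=37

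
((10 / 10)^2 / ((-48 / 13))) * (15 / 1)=-65 / 16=-4.06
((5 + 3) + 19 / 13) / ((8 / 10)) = 615 / 52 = 11.83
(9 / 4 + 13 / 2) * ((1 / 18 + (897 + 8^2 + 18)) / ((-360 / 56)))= -863527 / 648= -1332.60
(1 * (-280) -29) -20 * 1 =-329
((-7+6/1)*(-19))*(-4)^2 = 304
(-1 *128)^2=16384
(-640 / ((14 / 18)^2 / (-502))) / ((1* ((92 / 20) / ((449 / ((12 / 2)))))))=9737193600 / 1127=8639923.34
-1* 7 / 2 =-7 / 2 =-3.50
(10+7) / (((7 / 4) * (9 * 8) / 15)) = 85 / 42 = 2.02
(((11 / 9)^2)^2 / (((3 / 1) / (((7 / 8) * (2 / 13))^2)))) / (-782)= -717409 / 41620254624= -0.00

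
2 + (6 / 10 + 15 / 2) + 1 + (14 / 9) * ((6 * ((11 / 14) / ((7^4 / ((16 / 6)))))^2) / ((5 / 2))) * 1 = 24187958231 / 2179094778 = 11.10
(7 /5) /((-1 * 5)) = -7 /25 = -0.28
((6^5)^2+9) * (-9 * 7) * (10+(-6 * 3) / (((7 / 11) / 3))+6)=262302310530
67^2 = 4489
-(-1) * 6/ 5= 1.20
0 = 0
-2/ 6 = -1/ 3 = -0.33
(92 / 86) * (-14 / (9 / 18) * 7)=-9016 / 43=-209.67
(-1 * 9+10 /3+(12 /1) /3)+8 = 19 /3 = 6.33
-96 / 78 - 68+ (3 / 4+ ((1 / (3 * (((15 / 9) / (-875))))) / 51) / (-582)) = -52844251 / 771732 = -68.47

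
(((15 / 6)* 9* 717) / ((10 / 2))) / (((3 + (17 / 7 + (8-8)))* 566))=45171 / 43016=1.05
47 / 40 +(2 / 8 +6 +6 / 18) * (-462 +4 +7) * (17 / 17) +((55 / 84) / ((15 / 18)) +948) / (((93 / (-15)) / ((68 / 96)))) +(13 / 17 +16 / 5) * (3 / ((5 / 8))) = -4511313459 / 1475600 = -3057.27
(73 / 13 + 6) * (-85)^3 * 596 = -55268793500 / 13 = -4251445653.85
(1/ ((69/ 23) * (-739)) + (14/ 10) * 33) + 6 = 578632/ 11085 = 52.20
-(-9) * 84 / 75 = 252 / 25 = 10.08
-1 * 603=-603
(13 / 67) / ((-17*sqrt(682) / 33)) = -39*sqrt(682) / 70618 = -0.01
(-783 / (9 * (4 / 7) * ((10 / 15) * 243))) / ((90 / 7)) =-1421 / 19440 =-0.07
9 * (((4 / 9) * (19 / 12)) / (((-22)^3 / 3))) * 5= -95 / 10648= -0.01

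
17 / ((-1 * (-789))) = 17 / 789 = 0.02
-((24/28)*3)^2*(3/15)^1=-324/245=-1.32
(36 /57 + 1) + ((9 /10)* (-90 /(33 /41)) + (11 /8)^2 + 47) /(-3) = 252541 /13376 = 18.88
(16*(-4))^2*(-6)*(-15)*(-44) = -16220160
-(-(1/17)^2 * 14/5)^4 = -38416/4359848400625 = -0.00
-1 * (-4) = 4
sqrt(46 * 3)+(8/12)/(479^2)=2/688323+sqrt(138)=11.75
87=87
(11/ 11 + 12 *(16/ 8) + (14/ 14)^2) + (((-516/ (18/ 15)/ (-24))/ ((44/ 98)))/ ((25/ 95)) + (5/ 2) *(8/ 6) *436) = 430577/ 264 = 1630.97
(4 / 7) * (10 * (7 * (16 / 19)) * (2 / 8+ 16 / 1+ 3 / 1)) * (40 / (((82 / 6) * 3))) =492800 / 779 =632.61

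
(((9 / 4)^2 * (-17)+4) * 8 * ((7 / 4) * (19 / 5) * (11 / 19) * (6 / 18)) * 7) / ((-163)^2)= -707707 / 3188280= -0.22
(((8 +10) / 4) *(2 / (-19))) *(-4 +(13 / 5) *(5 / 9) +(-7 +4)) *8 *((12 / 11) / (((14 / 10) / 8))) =192000 / 1463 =131.24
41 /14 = 2.93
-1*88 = -88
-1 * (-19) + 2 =21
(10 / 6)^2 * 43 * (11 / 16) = 11825 / 144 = 82.12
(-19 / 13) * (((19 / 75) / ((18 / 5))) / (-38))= 19 / 7020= 0.00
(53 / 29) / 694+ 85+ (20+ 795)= 900.00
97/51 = 1.90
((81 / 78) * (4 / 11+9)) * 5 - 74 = -7259 / 286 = -25.38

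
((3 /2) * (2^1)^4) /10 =12 /5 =2.40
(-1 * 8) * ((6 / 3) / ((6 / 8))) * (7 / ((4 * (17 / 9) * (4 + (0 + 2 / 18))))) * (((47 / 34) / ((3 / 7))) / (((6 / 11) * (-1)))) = 303996 / 10693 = 28.43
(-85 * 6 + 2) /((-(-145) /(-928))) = 16256 /5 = 3251.20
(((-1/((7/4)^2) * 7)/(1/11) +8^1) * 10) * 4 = -4800/7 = -685.71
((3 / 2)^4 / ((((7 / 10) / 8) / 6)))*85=206550 / 7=29507.14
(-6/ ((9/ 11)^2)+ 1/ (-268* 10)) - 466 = -474.96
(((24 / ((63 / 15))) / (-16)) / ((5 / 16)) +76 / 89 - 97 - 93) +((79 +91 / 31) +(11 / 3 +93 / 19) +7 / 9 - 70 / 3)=-404055739 / 3302523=-122.35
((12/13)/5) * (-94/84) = -94/455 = -0.21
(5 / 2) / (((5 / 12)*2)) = 3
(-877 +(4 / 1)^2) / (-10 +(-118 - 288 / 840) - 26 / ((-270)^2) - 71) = 219684150 / 50862421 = 4.32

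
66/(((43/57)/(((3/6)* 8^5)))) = 1433409.49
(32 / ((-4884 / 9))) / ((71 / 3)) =-72 / 28897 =-0.00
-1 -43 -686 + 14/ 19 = -13856/ 19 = -729.26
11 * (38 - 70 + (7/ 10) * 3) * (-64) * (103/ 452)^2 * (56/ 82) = 1954008056/ 2617645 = 746.48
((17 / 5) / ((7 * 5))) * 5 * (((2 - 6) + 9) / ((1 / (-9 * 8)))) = -174.86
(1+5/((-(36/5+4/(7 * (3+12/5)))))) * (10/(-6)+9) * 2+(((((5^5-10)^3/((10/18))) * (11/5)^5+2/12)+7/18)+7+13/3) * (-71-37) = -195999912193395489347/647250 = -302819485814438.76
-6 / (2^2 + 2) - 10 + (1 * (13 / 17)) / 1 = -174 / 17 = -10.24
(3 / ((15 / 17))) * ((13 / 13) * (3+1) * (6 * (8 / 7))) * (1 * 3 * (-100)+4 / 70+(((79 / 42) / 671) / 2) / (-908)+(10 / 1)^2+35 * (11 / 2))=-694.10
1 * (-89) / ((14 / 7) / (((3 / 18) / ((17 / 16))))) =-356 / 51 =-6.98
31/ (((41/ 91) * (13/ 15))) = 3255/ 41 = 79.39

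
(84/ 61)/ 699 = 28/ 14213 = 0.00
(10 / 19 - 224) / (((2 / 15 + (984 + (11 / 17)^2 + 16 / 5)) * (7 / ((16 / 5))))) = -58900512 / 569493365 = -0.10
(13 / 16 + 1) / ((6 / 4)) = 29 / 24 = 1.21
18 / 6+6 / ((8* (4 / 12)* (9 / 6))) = 9 / 2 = 4.50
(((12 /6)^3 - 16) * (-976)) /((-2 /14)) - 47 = -54703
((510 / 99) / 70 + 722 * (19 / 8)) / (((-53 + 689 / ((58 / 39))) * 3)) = 1.39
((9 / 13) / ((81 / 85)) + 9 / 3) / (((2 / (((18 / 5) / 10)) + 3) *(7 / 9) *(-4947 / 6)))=-7848 / 11554543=-0.00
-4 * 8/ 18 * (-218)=3488/ 9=387.56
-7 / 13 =-0.54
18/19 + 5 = 113/19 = 5.95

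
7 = 7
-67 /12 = -5.58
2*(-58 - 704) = -1524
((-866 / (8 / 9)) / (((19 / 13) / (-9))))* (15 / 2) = 6839235 / 152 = 44994.97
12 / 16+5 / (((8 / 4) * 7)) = 31 / 28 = 1.11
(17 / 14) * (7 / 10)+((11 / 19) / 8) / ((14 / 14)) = 701 / 760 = 0.92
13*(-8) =-104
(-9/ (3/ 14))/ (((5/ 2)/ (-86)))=7224/ 5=1444.80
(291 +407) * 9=6282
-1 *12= -12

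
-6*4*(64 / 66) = -23.27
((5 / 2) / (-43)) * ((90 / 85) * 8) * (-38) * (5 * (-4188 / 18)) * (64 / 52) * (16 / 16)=-254630400 / 9503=-26794.74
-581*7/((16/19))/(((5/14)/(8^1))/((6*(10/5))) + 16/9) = -19472796/7183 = -2710.96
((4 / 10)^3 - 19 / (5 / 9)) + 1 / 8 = -34011 / 1000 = -34.01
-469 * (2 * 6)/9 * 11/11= -1876/3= -625.33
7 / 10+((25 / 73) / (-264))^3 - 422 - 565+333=-23380996855926317 / 35789066058240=-653.30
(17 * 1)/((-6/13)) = -221/6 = -36.83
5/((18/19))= 95/18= 5.28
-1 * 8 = -8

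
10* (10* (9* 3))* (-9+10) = 2700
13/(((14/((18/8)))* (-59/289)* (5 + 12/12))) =-11271/6608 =-1.71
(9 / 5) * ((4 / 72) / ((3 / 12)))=2 / 5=0.40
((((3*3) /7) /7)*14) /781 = 18 /5467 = 0.00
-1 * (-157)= 157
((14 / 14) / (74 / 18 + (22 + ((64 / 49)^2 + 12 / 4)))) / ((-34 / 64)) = -345744 / 5660371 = -0.06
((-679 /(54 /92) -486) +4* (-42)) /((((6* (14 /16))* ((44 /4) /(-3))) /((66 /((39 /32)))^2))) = 8811511808 /31941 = 275868.38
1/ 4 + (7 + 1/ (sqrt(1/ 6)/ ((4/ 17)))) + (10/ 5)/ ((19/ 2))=4 * sqrt(6)/ 17 + 567/ 76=8.04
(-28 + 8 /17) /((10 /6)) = -1404 /85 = -16.52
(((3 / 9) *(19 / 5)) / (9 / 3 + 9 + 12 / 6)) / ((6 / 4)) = 0.06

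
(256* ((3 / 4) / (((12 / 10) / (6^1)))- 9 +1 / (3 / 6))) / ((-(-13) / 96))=-6144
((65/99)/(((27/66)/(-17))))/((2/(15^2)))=-27625/9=-3069.44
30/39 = 10/13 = 0.77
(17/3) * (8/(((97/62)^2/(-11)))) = -5750624/28227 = -203.73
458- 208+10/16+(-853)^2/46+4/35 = 103480021/6440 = 16068.33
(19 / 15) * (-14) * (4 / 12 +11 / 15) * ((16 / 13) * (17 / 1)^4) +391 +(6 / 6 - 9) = -5686325741 / 2925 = -1944042.99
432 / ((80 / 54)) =1458 / 5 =291.60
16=16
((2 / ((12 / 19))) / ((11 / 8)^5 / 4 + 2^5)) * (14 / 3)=17432576 / 39198195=0.44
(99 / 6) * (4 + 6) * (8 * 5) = 6600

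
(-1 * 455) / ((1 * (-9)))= 455 / 9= 50.56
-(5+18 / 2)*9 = -126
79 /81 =0.98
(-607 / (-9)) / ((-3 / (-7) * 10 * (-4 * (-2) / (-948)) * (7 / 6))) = -47953 / 30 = -1598.43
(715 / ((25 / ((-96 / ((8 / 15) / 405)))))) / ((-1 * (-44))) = -47385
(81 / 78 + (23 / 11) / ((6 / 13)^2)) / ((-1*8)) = -55877 / 41184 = -1.36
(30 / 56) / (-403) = -15 / 11284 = -0.00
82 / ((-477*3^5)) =-82 / 115911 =-0.00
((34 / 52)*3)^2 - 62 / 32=5165 / 2704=1.91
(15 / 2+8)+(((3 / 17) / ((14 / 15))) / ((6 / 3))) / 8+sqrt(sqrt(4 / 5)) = sqrt(2)*5^(3 / 4) / 5+59069 / 3808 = 16.46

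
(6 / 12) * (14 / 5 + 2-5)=-1 / 10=-0.10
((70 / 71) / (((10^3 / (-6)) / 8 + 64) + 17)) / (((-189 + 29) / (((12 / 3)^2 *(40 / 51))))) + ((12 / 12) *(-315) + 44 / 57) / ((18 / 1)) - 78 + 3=-2175477553 / 23529258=-92.46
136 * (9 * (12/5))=14688/5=2937.60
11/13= 0.85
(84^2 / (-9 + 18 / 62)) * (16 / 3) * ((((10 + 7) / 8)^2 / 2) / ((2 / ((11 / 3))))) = -4828901 / 270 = -17884.82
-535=-535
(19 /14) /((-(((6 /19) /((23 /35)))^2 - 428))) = 3628411 /1143668848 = 0.00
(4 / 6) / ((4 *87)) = 1 / 522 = 0.00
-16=-16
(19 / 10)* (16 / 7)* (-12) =-52.11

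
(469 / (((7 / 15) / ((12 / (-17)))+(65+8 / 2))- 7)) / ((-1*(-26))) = 42210 / 143533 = 0.29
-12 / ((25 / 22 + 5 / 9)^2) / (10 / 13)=-3057912 / 561125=-5.45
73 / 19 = 3.84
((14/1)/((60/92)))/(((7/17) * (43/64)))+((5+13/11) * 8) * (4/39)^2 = 280989056/3597165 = 78.11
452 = 452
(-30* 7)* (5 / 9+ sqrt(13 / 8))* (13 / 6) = -455* sqrt(26) / 4 - 2275 / 9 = -832.79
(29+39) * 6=408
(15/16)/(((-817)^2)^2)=15/7128665041936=0.00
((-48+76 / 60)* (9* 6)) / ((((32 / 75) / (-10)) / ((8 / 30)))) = 31545 / 2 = 15772.50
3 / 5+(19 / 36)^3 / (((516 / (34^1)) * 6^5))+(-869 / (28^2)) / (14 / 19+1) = -875536777289 / 22932401909760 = -0.04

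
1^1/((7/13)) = 13/7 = 1.86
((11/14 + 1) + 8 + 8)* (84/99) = 166/11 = 15.09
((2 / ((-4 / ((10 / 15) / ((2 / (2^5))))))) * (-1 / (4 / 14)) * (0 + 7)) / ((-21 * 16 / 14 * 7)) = -7 / 9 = -0.78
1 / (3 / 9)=3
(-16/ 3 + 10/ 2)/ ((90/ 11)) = -11/ 270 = -0.04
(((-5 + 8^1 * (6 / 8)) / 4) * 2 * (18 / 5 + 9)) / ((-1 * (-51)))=21 / 170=0.12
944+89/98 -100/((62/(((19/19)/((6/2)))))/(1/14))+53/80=344703241/364560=945.53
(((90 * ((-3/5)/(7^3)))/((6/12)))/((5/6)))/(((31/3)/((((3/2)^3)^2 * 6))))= -531441/212660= -2.50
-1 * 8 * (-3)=24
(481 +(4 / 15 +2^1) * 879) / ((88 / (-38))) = -234973 / 220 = -1068.06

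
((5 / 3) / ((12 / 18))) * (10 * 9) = 225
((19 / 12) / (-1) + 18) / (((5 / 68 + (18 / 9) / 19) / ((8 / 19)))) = 26792 / 693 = 38.66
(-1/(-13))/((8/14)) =7/52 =0.13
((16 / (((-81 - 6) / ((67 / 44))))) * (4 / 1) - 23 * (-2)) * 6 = 85900 / 319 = 269.28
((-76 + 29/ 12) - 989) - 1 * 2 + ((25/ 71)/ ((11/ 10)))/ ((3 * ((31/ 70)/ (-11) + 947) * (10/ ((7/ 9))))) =-5952288928775/ 5591191212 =-1064.58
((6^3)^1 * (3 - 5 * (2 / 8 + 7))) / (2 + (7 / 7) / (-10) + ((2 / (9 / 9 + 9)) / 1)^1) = -3420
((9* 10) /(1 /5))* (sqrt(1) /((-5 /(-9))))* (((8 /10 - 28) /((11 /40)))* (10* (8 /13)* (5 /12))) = -29376000 /143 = -205426.57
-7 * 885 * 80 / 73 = -495600 / 73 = -6789.04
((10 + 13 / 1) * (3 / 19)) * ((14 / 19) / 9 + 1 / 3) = 1633 / 1083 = 1.51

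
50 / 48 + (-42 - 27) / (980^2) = 3001043 / 2881200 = 1.04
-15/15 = -1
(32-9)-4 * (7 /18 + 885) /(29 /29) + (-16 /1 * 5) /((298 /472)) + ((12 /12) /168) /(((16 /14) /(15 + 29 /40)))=-12513774517 /3432960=-3645.19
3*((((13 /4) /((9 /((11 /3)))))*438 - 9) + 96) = 12005 /6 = 2000.83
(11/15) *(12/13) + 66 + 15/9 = 13327/195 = 68.34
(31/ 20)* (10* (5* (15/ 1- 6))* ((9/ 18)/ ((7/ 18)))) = 12555/ 14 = 896.79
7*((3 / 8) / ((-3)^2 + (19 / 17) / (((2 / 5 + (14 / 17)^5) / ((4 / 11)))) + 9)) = 91225761 / 643684064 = 0.14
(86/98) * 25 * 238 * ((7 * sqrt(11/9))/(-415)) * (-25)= 182750 * sqrt(11)/249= 2434.19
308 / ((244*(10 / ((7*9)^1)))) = 4851 / 610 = 7.95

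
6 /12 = 1 /2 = 0.50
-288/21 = -96/7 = -13.71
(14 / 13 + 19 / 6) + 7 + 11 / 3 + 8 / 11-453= -375257 / 858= -437.36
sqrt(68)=8.25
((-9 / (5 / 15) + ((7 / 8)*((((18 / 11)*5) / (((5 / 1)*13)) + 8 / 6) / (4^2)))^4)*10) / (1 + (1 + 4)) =-76715334120934436155 / 1704787763200524288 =-45.00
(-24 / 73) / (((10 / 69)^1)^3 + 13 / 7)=-55189512 / 312266041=-0.18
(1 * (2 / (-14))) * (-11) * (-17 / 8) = -187 / 56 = -3.34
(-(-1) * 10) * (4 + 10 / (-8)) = 55 / 2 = 27.50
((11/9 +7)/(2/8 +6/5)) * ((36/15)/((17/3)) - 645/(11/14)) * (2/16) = -9461566/16269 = -581.57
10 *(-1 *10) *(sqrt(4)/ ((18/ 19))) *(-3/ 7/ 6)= 950/ 63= 15.08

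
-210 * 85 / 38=-8925 / 19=-469.74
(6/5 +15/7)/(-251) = -117/8785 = -0.01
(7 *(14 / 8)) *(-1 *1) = -49 / 4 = -12.25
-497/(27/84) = -13916/9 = -1546.22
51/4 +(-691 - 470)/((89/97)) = -445929/356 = -1252.61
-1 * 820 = -820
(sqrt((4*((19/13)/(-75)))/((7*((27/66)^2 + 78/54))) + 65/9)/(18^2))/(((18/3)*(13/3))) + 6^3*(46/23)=sqrt(13524535942073)/11533256280 + 432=432.00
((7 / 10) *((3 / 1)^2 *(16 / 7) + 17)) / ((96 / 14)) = 1841 / 480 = 3.84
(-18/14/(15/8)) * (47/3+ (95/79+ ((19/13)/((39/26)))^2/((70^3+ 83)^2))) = -151065011417104/13059490888197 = -11.57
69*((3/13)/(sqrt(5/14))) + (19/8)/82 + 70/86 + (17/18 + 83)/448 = 14647501/14216832 + 207*sqrt(70)/65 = 27.67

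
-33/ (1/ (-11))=363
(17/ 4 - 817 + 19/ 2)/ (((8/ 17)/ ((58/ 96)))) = -528003/ 512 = -1031.26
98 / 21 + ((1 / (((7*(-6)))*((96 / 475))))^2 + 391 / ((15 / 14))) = 30044108477 / 81285120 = 369.61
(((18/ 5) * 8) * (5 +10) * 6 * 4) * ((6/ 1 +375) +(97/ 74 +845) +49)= 489613248/ 37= 13232790.49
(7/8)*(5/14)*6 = 15/8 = 1.88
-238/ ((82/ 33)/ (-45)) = 176715/ 41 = 4310.12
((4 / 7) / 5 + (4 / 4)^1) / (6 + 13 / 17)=663 / 4025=0.16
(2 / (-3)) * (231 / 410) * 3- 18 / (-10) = 138 / 205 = 0.67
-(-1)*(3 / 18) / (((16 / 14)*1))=7 / 48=0.15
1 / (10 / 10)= 1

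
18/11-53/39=119/429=0.28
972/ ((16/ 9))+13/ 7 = 548.61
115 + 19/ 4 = 479/ 4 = 119.75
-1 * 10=-10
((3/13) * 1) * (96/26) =144/169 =0.85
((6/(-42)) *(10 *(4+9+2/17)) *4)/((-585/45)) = 8920/1547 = 5.77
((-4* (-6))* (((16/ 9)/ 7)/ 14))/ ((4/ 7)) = 16/ 21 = 0.76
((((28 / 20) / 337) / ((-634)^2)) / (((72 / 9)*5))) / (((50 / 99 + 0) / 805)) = 111573 / 270918344000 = 0.00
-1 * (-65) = 65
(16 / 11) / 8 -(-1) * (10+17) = 299 / 11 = 27.18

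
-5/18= -0.28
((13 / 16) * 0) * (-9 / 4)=0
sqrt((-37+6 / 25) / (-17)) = sqrt(15623) / 85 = 1.47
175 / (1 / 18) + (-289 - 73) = 2788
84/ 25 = 3.36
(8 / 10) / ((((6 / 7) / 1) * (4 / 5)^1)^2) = 245 / 144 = 1.70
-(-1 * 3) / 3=1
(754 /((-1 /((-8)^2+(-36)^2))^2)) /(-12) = -348649600 /3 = -116216533.33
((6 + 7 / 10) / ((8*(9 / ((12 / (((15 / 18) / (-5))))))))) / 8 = -67 / 80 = -0.84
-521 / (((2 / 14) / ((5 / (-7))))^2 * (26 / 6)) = -39075 / 13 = -3005.77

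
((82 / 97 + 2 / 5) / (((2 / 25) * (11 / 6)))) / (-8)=-1.06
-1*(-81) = 81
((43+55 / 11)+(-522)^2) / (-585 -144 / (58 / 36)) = -404.12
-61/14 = -4.36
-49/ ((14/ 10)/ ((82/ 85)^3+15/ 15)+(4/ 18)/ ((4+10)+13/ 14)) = -15346046331/ 235695797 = -65.11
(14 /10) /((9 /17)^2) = 2023 /405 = 5.00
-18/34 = -9/17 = -0.53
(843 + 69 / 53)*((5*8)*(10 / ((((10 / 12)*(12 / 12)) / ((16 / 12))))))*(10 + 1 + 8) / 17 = 603924.17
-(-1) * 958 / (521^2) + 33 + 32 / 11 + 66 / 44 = 223417019 / 5971702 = 37.41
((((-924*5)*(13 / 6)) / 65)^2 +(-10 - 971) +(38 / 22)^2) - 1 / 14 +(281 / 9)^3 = 65666180221 / 1234926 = 53174.18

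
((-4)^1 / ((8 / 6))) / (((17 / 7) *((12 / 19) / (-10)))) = 19.56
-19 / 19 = -1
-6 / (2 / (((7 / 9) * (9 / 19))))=-21 / 19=-1.11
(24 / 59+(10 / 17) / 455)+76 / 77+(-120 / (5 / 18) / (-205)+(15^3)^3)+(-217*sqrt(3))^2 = 7912464945610201476 / 205820615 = 38443500645.50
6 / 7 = 0.86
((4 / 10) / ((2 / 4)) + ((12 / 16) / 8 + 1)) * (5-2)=5.68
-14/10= -7/5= -1.40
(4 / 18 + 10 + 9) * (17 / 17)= 173 / 9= 19.22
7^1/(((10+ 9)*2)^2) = 7/1444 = 0.00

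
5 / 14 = 0.36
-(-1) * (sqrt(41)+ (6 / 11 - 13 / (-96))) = 719 / 1056+ sqrt(41) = 7.08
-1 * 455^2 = -207025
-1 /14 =-0.07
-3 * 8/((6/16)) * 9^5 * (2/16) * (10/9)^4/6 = -120000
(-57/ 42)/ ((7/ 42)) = -57/ 7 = -8.14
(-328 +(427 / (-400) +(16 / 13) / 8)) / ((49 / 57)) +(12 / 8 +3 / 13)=-97049007 / 254800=-380.88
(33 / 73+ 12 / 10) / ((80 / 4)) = 0.08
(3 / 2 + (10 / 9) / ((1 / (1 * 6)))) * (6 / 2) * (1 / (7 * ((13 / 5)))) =35 / 26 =1.35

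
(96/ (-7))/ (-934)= 48/ 3269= 0.01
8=8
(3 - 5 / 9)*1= 22 / 9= 2.44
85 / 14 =6.07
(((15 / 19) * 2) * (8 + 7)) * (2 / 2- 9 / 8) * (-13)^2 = -38025 / 76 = -500.33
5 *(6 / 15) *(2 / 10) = 2 / 5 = 0.40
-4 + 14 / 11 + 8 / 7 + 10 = 648 / 77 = 8.42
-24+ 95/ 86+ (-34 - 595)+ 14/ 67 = -3755017/ 5762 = -651.69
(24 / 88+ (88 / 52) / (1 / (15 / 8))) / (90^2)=73 / 171600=0.00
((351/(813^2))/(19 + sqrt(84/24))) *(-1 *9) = -1026/4039255 + 27 *sqrt(14)/4039255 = -0.00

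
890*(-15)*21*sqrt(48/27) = -373800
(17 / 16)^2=289 / 256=1.13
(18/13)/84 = 3/182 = 0.02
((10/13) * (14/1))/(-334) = -70/2171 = -0.03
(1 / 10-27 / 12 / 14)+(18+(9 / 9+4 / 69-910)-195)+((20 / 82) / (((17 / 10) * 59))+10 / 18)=-2587145722837 / 2383489080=-1085.44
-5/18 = -0.28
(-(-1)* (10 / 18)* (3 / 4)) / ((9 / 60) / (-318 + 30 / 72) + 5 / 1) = 95275 / 1143192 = 0.08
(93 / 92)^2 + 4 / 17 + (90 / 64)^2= 29787721 / 9208832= 3.23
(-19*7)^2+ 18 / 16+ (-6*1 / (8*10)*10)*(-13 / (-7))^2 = 6933515 / 392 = 17687.54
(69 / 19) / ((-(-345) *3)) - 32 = -9119 / 285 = -32.00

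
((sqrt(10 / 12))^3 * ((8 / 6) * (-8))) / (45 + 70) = -8 * sqrt(30) / 621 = -0.07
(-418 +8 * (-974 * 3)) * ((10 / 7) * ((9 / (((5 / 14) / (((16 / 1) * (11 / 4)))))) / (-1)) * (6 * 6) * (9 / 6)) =2035243584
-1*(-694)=694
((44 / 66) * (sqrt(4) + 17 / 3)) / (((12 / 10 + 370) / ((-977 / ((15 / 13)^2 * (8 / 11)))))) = -41773589 / 3006720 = -13.89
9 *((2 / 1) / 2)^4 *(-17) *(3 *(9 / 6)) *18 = -12393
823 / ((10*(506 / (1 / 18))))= 823 / 91080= 0.01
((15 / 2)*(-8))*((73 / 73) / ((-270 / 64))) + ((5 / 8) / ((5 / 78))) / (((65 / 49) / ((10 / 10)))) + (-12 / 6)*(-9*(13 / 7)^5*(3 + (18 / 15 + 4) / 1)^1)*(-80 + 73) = -9855189341 / 432180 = -22803.44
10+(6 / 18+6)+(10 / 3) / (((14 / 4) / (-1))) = 323 / 21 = 15.38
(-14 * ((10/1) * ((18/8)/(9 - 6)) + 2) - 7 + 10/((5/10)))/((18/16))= -320/3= -106.67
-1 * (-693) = 693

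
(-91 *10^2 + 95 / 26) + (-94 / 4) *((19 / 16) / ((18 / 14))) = -34137983 / 3744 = -9118.05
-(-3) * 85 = 255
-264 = -264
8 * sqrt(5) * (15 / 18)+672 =20 * sqrt(5) / 3+672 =686.91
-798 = -798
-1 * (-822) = 822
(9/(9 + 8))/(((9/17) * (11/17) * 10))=17/110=0.15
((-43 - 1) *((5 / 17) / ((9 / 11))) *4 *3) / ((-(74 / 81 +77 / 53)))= 80.21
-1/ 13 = -0.08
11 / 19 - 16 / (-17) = 491 / 323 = 1.52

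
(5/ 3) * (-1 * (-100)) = 166.67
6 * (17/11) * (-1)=-102/11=-9.27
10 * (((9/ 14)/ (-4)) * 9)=-405/ 28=-14.46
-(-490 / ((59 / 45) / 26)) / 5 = 114660 / 59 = 1943.39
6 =6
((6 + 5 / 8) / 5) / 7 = 53 / 280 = 0.19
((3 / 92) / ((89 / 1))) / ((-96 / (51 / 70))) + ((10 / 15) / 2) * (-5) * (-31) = 2842873447 / 55023360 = 51.67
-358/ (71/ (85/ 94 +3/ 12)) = -38843/ 6674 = -5.82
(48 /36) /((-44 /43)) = -43 /33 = -1.30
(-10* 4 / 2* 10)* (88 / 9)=-17600 / 9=-1955.56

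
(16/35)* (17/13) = 272/455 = 0.60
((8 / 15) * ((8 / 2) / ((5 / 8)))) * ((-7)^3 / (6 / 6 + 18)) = -87808 / 1425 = -61.62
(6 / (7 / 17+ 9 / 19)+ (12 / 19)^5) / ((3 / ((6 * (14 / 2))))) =34088920698 / 354082157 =96.27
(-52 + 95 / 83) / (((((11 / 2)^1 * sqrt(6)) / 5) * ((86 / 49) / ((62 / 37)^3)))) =-41077618260 * sqrt(6) / 1988586127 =-50.60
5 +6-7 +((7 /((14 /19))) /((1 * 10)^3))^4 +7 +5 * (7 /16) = 211000000130321 /16000000000000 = 13.19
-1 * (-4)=4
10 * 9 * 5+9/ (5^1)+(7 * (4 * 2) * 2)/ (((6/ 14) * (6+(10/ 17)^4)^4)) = 451.99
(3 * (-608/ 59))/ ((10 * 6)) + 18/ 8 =2047/ 1180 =1.73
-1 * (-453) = 453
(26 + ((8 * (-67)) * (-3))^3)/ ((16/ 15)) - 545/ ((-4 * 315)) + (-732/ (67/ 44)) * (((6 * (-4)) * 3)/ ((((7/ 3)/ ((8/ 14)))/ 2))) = 921371300402915/ 236376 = 3897905457.42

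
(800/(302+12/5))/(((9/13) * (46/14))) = 182000/157527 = 1.16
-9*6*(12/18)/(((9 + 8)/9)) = -324/17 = -19.06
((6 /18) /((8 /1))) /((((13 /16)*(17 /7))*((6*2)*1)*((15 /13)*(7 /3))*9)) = 1 /13770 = 0.00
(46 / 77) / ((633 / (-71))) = -3266 / 48741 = -0.07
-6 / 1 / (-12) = 1 / 2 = 0.50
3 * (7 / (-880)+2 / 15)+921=810811 / 880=921.38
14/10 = 7/5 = 1.40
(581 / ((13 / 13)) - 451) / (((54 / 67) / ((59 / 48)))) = 256945 / 1296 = 198.26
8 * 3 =24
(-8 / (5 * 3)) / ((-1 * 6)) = 4 / 45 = 0.09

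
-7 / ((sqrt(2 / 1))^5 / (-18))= 63* sqrt(2) / 4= 22.27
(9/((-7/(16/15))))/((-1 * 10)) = 24/175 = 0.14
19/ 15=1.27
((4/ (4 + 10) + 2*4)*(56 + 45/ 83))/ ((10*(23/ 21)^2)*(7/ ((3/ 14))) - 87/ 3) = 7349238/ 5692057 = 1.29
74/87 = 0.85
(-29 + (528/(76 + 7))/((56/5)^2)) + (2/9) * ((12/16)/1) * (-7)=-1469779/48804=-30.12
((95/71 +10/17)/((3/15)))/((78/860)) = 1666250/15691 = 106.19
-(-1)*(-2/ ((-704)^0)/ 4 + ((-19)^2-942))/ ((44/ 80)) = -11630/ 11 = -1057.27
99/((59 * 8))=0.21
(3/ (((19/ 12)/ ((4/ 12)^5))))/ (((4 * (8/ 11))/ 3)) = 11/ 1368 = 0.01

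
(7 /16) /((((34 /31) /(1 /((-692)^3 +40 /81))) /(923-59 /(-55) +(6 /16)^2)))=-57182041287 /51397839606333440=-0.00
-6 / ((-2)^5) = 3 / 16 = 0.19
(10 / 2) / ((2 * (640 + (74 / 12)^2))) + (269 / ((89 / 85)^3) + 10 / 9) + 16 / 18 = 4066836270477 / 17207588321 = 236.34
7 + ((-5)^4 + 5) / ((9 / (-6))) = -413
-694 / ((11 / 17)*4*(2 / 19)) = -112081 / 44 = -2547.30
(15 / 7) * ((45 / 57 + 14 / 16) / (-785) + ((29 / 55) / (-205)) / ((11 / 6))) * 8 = -31284003 / 517953205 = -0.06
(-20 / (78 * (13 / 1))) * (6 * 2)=-40 / 169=-0.24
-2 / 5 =-0.40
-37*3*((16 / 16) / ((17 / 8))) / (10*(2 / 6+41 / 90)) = -7992 / 1207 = -6.62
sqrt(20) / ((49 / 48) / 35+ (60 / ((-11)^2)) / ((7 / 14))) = 4.38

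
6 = 6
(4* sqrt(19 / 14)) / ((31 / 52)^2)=5408* sqrt(266) / 6727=13.11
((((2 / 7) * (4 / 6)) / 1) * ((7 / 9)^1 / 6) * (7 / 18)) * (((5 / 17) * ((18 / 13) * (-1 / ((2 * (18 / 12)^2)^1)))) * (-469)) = 65660 / 161109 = 0.41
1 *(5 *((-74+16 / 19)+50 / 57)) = -20600 / 57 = -361.40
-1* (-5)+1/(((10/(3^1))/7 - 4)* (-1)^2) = 349/74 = 4.72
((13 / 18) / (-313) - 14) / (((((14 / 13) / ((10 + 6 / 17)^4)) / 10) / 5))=-12300435486310400 / 1646950599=-7468612.29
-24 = -24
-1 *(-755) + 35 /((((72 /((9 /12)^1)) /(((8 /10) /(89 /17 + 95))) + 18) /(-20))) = 77300765 /102393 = 754.94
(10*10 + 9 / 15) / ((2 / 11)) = 5533 / 10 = 553.30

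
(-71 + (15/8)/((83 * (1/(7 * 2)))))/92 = -23467/30544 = -0.77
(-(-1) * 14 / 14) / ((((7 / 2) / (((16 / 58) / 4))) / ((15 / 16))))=15 / 812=0.02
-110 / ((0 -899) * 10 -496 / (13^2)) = 9295 / 759903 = 0.01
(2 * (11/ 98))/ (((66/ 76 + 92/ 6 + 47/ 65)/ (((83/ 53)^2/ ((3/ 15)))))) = 33826650/ 207975551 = 0.16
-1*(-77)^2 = -5929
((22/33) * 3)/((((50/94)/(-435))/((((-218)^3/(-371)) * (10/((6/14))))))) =-56483984864/53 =-1065735563.47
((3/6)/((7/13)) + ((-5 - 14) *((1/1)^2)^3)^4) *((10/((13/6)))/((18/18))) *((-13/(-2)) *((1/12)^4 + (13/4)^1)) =68310555695/5376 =12706576.58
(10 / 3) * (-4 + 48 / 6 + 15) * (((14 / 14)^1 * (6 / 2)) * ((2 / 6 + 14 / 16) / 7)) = 2755 / 84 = 32.80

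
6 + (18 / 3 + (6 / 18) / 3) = 109 / 9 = 12.11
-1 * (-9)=9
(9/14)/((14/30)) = 135/98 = 1.38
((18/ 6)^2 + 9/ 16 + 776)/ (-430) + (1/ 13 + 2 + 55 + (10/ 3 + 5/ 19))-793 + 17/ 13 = -3736106429/ 5098080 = -732.85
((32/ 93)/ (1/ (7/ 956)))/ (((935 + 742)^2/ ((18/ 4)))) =28/ 6945515187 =0.00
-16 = -16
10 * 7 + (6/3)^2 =74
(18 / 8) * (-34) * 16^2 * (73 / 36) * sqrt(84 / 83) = -79424 * sqrt(1743) / 83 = -39950.51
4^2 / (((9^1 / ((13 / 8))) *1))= 26 / 9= 2.89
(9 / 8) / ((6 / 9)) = 27 / 16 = 1.69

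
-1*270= -270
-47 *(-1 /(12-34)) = -47 /22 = -2.14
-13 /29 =-0.45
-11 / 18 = -0.61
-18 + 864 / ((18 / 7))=318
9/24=3/8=0.38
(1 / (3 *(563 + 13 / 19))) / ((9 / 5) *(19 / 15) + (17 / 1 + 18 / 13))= 1235 / 43157016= 0.00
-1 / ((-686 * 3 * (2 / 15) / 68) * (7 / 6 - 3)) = -0.14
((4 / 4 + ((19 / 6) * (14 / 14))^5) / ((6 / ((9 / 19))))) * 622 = 772485125 / 49248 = 15685.61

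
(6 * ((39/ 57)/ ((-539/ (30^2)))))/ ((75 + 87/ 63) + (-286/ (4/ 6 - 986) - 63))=-311266800/ 620790401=-0.50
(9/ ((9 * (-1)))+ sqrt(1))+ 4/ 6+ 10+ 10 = 62/ 3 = 20.67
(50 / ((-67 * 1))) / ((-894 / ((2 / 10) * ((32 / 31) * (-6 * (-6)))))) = 0.01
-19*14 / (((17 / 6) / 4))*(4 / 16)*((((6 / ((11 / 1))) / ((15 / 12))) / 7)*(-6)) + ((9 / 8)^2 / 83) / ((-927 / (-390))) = 8983425501 / 255786080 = 35.12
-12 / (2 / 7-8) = 14 / 9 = 1.56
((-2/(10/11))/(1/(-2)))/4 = 11/10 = 1.10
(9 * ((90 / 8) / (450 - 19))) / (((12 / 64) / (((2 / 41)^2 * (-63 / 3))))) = -45360 / 724511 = -0.06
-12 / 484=-3 / 121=-0.02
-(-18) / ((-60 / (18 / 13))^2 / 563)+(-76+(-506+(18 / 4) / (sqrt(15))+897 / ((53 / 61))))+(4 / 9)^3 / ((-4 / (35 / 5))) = 3 * sqrt(15) / 10+148758357461 / 326482650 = 456.80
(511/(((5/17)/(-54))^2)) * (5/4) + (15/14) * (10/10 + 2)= 21531601.41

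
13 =13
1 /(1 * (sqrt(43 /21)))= sqrt(903) /43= 0.70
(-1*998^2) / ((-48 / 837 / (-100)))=-1736781975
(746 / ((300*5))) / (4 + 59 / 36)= 2238 / 25375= 0.09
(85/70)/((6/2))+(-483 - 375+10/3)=-35879/42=-854.26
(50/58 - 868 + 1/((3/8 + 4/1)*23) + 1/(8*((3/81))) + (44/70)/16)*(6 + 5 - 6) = -4318.57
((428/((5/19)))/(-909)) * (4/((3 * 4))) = -8132/13635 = -0.60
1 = 1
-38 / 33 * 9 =-10.36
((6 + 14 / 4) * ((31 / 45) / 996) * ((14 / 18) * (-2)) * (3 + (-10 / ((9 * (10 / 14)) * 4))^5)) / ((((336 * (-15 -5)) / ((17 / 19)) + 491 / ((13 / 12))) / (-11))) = -0.00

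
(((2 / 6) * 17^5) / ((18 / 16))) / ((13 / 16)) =181741696 / 351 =517782.61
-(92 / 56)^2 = -529 / 196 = -2.70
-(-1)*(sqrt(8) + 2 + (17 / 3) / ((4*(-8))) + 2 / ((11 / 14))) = 2*sqrt(2) + 4613 / 1056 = 7.20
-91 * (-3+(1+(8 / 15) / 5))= 12922 / 75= 172.29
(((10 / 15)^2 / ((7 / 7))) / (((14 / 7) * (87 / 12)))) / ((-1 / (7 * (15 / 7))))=-40 / 87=-0.46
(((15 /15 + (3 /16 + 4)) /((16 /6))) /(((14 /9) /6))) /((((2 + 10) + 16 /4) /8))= 6723 /1792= 3.75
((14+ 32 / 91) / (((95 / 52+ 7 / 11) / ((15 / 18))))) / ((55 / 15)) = 13060 / 9863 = 1.32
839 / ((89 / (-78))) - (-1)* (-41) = -69091 / 89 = -776.30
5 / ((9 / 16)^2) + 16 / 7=10256 / 567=18.09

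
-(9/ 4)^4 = -6561/ 256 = -25.63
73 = 73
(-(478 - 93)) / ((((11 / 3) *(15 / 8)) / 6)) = -336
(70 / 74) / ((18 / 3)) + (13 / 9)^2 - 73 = -424111 / 5994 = -70.76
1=1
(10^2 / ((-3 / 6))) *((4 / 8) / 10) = -10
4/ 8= 1/ 2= 0.50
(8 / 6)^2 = 16 / 9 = 1.78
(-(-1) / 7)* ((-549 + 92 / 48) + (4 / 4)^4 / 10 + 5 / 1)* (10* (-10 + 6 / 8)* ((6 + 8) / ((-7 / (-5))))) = 6016015 / 84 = 71619.23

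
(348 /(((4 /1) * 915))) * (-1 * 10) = -58 /61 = -0.95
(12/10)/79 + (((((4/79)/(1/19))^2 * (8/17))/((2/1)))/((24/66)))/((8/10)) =405158/530485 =0.76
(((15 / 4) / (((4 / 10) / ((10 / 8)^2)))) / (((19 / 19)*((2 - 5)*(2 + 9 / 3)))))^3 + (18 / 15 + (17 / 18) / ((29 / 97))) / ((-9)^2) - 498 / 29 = -4001296710893 / 221679452160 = -18.05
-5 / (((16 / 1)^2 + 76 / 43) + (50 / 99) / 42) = -446985 / 23044711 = -0.02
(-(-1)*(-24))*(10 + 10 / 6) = -280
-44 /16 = -11 /4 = -2.75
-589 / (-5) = 589 / 5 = 117.80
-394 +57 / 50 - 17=-20493 / 50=-409.86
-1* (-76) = 76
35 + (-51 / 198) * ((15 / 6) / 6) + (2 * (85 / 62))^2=32279435 / 761112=42.41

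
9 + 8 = 17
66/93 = 22/31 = 0.71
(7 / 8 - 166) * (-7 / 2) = 9247 / 16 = 577.94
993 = 993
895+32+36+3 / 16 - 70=14291 / 16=893.19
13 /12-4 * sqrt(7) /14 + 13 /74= 0.50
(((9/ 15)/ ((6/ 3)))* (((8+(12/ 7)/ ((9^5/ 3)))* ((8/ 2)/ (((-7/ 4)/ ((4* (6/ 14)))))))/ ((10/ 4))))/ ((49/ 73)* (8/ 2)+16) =-0.20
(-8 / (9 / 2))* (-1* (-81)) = -144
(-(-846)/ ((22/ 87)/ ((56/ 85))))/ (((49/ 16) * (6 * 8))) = 98136/ 6545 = 14.99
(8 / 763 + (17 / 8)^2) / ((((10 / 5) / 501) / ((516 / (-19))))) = -14284236951 / 463904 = -30791.36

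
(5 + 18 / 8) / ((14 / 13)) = 377 / 56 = 6.73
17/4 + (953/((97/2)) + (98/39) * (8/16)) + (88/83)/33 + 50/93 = 25.73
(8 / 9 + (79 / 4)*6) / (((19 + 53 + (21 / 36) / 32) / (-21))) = -962752 / 27655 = -34.81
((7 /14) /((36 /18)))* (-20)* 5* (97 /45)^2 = -116.16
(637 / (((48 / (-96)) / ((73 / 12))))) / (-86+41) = 172.23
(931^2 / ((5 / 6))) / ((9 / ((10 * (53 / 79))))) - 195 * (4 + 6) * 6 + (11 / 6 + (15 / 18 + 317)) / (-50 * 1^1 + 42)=763590.56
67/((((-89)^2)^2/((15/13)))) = 1005/815649133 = 0.00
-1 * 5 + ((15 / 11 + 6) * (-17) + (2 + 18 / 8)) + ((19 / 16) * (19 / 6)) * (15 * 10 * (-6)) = -308907 / 88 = -3510.31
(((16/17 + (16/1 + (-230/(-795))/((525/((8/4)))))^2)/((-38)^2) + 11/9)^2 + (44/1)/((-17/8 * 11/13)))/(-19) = 41163744550471633525055454791/34744939390406897782519921875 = 1.18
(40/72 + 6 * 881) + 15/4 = 5290.31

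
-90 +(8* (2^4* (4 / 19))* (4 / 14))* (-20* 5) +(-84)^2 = 824078 / 133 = 6196.08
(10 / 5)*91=182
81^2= 6561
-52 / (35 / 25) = -37.14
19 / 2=9.50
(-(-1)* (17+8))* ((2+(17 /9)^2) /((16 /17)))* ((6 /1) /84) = 191675 /18144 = 10.56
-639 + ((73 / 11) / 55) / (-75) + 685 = 46.00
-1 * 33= -33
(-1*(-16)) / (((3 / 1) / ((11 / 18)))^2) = 484 / 729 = 0.66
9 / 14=0.64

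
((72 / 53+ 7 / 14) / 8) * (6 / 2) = 591 / 848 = 0.70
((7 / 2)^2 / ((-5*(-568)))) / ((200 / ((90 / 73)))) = 441 / 16585600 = 0.00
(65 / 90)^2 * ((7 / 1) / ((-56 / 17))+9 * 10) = 118807 / 2592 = 45.84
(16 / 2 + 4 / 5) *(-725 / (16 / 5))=-7975 / 4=-1993.75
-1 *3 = -3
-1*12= -12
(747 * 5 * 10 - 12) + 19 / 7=261385 / 7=37340.71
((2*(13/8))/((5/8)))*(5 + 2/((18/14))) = 1534/45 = 34.09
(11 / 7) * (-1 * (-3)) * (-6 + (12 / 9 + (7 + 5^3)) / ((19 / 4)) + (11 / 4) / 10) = 560417 / 5320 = 105.34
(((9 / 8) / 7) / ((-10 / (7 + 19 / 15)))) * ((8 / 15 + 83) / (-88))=5549 / 44000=0.13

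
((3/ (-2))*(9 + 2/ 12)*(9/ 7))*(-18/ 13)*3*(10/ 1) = 734.34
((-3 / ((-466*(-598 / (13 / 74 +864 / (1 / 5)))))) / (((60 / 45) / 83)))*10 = -1194053355 / 41242864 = -28.95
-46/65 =-0.71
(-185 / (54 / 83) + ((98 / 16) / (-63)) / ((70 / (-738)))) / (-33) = 305993 / 35640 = 8.59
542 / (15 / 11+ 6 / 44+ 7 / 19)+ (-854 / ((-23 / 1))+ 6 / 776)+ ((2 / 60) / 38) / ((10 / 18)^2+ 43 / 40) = 17659747127931 / 53968487908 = 327.22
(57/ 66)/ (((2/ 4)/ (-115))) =-2185/ 11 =-198.64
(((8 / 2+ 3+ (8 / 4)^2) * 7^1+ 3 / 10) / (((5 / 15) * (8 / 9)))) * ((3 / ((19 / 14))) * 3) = 1314873 / 760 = 1730.10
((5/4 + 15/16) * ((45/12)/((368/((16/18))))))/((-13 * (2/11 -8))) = 1925/9874176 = 0.00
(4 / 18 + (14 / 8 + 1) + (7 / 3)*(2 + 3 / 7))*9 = 311 / 4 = 77.75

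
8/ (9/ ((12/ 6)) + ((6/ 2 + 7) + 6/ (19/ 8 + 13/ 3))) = 0.52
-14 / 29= -0.48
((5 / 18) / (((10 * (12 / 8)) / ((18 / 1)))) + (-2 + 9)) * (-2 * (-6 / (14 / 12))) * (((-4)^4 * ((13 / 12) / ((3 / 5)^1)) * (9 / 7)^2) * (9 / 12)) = 14826240 / 343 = 43225.19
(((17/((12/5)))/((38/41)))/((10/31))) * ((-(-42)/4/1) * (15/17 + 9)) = 186837/76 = 2458.38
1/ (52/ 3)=3/ 52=0.06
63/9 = 7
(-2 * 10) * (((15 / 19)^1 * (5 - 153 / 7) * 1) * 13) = 460200 / 133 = 3460.15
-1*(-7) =7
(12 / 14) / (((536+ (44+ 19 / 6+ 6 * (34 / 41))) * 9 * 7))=164 / 7089467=0.00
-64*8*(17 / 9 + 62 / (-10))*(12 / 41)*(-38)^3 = -21801304064 / 615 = -35449274.90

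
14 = 14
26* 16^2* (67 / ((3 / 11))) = 4905472 / 3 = 1635157.33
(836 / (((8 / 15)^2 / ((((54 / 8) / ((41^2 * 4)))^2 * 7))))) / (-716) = -239968575 / 8287211012096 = -0.00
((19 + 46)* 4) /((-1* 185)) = -52 /37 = -1.41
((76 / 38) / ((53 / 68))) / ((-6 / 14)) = -952 / 159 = -5.99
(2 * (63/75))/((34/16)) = 336/425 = 0.79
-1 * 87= -87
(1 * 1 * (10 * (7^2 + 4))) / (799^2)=530 / 638401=0.00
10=10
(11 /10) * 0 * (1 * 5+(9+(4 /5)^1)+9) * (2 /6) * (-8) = 0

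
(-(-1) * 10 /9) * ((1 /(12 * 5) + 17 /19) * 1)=1.01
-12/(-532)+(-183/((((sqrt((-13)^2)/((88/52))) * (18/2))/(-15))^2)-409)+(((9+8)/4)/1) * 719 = 120256106489/45583356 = 2638.16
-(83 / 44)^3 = -571787 / 85184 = -6.71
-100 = -100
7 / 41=0.17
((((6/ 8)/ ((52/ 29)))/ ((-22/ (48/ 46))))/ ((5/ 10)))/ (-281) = 261/ 1848418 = 0.00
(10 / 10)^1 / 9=1 / 9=0.11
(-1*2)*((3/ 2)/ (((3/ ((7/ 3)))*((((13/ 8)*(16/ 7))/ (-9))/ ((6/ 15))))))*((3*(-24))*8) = -84672/ 65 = -1302.65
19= 19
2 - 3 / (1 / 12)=-34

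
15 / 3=5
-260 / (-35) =52 / 7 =7.43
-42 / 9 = -14 / 3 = -4.67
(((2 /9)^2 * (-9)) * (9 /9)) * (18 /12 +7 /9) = -82 /81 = -1.01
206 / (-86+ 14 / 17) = -1751 / 724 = -2.42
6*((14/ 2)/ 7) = 6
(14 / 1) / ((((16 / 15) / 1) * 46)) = 105 / 368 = 0.29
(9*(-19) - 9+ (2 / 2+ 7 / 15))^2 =7171684 / 225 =31874.15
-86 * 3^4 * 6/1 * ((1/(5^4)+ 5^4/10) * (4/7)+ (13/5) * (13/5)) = -1109558412/625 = -1775293.46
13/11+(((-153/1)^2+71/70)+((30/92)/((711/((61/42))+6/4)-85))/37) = 759930001234477/32460109990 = 23411.20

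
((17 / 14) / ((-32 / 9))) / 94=-0.00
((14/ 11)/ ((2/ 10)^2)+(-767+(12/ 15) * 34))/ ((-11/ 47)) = 3025.01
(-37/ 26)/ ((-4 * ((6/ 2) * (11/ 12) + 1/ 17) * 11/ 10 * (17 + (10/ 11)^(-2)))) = 314500/ 49736973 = 0.01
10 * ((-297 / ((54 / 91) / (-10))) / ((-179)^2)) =50050 / 32041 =1.56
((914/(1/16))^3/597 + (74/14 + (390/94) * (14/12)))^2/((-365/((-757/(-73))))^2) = 2426837059177339306183065412053611041/109554923174050512900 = 22151784592298146.53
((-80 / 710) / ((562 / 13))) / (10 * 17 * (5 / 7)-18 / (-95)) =-8645 / 403389269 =-0.00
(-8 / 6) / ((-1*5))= 4 / 15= 0.27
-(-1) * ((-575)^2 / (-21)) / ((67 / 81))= -19033.85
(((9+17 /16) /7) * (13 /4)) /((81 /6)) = 299 /864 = 0.35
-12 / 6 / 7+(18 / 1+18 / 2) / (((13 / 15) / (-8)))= -22706 / 91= -249.52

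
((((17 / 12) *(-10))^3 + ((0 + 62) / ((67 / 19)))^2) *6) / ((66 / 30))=-12285336905 / 1777644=-6911.02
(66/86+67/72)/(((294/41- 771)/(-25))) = 5388425/96957432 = 0.06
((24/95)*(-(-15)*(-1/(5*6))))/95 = -12/9025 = -0.00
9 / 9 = 1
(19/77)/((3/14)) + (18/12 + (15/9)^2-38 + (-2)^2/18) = -2135/66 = -32.35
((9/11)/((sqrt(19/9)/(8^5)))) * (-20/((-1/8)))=141557760 * sqrt(19)/209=2952325.22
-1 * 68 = -68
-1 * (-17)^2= -289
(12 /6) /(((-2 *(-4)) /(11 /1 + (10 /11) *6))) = 181 /44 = 4.11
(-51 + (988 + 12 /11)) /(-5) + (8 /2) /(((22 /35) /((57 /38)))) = -9794 /55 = -178.07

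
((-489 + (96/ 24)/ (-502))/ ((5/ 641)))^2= 6190067339274361/ 1575025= 3930139102.09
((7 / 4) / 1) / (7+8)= 7 / 60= 0.12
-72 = -72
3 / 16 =0.19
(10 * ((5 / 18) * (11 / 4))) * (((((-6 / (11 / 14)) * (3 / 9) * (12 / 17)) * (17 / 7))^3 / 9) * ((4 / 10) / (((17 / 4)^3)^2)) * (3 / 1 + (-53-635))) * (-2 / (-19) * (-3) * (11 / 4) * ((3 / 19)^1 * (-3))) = 129289420800 / 95850286499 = 1.35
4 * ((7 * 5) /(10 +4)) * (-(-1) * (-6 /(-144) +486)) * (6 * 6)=174975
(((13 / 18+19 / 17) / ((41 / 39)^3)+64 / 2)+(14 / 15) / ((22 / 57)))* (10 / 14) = 4639983717 / 180435178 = 25.72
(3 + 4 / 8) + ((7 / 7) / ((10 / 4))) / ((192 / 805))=497 / 96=5.18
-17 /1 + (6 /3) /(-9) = -155 /9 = -17.22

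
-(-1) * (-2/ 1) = -2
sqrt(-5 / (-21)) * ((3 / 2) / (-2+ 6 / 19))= -19 * sqrt(105) / 448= -0.43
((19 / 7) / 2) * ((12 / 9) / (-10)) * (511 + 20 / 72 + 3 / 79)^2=-10044565123339 / 212318820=-47308.88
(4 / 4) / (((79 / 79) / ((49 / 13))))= 49 / 13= 3.77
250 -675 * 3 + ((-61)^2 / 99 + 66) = -165470 / 99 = -1671.41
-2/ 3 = -0.67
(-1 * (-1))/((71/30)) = 30/71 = 0.42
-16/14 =-8/7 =-1.14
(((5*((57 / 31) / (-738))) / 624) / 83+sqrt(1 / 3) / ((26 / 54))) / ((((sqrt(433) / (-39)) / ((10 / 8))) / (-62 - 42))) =-6175*sqrt(433) / 2192566512+3510*sqrt(1299) / 433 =292.16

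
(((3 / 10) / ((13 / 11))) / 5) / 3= 11 / 650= 0.02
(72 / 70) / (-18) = -2 / 35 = -0.06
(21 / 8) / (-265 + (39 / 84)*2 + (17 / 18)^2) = -11907 / 1193782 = -0.01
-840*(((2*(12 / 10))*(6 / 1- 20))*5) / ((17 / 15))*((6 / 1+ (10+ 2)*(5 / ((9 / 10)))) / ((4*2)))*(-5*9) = -865242000 / 17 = -50896588.24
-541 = -541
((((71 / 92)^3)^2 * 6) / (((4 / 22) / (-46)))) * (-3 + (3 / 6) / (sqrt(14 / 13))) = 12681928108179 / 13181630464 - 4227309369393 * sqrt(182) / 369085652992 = 807.58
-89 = -89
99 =99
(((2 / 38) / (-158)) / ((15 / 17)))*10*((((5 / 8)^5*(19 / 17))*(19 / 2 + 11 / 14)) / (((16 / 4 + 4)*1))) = -9375 / 18120704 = -0.00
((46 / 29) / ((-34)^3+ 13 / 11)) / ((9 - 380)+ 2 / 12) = 132 / 1212876425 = 0.00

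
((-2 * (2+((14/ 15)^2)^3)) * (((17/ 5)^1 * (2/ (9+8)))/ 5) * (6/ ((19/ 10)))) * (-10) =13.45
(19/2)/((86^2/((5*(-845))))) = -80275/14792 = -5.43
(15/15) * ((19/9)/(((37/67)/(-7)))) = -8911/333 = -26.76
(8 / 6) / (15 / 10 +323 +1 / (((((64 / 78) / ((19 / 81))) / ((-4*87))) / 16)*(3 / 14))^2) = 1944 / 80452309313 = 0.00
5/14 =0.36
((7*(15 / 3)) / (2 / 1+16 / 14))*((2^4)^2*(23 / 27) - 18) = 661745 / 297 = 2228.10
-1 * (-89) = 89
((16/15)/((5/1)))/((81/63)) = 112/675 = 0.17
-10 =-10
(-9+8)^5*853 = -853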